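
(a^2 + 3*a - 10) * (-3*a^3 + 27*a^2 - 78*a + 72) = -3*a^5 + 18*a^4 + 33*a^3 - 432*a^2 + 996*a - 720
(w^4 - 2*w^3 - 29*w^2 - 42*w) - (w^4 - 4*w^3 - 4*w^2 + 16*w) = 2*w^3 - 25*w^2 - 58*w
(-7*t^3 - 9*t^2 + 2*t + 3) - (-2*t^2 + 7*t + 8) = -7*t^3 - 7*t^2 - 5*t - 5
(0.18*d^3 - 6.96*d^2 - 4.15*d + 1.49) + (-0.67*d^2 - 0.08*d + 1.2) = 0.18*d^3 - 7.63*d^2 - 4.23*d + 2.69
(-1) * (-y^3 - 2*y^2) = y^3 + 2*y^2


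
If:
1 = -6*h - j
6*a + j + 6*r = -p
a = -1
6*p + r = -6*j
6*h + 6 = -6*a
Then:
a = -1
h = 0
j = -1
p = 29/35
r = 36/35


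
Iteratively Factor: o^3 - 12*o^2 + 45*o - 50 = (o - 5)*(o^2 - 7*o + 10) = (o - 5)^2*(o - 2)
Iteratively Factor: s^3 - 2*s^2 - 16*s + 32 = (s - 2)*(s^2 - 16) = (s - 2)*(s + 4)*(s - 4)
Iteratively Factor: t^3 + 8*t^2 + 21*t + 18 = (t + 3)*(t^2 + 5*t + 6) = (t + 2)*(t + 3)*(t + 3)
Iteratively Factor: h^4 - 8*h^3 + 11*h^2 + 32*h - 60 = (h - 5)*(h^3 - 3*h^2 - 4*h + 12) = (h - 5)*(h - 3)*(h^2 - 4) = (h - 5)*(h - 3)*(h + 2)*(h - 2)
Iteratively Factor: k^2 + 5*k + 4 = (k + 1)*(k + 4)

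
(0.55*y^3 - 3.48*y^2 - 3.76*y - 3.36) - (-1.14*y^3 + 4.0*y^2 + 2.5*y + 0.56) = 1.69*y^3 - 7.48*y^2 - 6.26*y - 3.92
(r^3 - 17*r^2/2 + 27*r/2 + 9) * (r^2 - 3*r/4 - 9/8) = r^5 - 37*r^4/4 + 75*r^3/4 + 135*r^2/16 - 351*r/16 - 81/8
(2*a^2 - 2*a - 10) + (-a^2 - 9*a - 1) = a^2 - 11*a - 11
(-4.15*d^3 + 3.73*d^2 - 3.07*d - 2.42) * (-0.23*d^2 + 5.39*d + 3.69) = 0.9545*d^5 - 23.2264*d^4 + 5.4973*d^3 - 2.227*d^2 - 24.3721*d - 8.9298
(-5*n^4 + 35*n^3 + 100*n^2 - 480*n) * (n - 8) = -5*n^5 + 75*n^4 - 180*n^3 - 1280*n^2 + 3840*n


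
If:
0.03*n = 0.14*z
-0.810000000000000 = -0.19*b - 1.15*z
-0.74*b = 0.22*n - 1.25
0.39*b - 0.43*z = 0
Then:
No Solution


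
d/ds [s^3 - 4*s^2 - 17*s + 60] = 3*s^2 - 8*s - 17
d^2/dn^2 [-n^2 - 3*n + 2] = -2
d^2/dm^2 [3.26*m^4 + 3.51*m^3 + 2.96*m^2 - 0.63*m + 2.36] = 39.12*m^2 + 21.06*m + 5.92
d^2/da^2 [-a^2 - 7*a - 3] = -2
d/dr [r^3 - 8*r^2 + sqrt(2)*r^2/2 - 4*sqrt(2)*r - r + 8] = 3*r^2 - 16*r + sqrt(2)*r - 4*sqrt(2) - 1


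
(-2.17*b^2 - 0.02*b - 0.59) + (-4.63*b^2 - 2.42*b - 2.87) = -6.8*b^2 - 2.44*b - 3.46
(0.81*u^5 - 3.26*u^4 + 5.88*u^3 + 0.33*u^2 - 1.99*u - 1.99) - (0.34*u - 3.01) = 0.81*u^5 - 3.26*u^4 + 5.88*u^3 + 0.33*u^2 - 2.33*u + 1.02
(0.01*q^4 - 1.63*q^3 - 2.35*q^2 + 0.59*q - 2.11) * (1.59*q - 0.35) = 0.0159*q^5 - 2.5952*q^4 - 3.166*q^3 + 1.7606*q^2 - 3.5614*q + 0.7385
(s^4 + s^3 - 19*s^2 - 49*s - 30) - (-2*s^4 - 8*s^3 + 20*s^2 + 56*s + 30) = 3*s^4 + 9*s^3 - 39*s^2 - 105*s - 60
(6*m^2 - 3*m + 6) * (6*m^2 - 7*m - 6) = 36*m^4 - 60*m^3 + 21*m^2 - 24*m - 36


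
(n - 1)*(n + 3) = n^2 + 2*n - 3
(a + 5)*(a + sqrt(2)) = a^2 + sqrt(2)*a + 5*a + 5*sqrt(2)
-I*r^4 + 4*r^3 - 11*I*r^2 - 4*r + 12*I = (r + 1)*(r - 2*I)*(r + 6*I)*(-I*r + I)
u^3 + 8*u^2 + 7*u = u*(u + 1)*(u + 7)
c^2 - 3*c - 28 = (c - 7)*(c + 4)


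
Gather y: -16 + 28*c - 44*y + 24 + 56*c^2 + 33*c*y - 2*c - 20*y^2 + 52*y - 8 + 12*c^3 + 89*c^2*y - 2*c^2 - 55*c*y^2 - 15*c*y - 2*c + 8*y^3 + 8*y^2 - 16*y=12*c^3 + 54*c^2 + 24*c + 8*y^3 + y^2*(-55*c - 12) + y*(89*c^2 + 18*c - 8)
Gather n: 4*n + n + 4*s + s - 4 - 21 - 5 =5*n + 5*s - 30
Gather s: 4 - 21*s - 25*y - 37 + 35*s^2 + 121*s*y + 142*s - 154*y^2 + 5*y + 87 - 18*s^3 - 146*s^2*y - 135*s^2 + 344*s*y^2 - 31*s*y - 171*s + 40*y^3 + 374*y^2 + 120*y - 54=-18*s^3 + s^2*(-146*y - 100) + s*(344*y^2 + 90*y - 50) + 40*y^3 + 220*y^2 + 100*y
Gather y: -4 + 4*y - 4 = 4*y - 8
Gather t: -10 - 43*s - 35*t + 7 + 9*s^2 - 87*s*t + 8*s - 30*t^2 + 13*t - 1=9*s^2 - 35*s - 30*t^2 + t*(-87*s - 22) - 4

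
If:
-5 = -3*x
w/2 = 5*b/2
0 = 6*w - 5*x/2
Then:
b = 5/36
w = 25/36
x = 5/3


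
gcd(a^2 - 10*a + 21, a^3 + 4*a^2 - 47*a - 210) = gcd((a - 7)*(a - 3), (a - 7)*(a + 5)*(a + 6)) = a - 7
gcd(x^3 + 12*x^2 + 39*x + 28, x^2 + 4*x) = x + 4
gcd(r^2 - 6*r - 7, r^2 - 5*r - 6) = r + 1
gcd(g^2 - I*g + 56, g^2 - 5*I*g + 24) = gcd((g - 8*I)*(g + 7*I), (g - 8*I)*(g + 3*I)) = g - 8*I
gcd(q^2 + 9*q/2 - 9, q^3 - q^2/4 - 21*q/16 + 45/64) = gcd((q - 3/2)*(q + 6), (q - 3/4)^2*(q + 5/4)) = 1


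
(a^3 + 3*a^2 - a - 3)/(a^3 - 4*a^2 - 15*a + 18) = (a + 1)/(a - 6)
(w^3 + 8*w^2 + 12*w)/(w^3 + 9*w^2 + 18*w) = (w + 2)/(w + 3)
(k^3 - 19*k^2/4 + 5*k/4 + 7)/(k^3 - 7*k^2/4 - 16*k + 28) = (k + 1)/(k + 4)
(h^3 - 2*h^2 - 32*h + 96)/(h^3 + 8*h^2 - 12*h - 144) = (h - 4)/(h + 6)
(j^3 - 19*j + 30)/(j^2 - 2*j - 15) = (-j^3 + 19*j - 30)/(-j^2 + 2*j + 15)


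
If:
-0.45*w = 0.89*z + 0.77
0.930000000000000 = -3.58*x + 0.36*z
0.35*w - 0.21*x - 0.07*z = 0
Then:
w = -0.34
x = -0.33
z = -0.69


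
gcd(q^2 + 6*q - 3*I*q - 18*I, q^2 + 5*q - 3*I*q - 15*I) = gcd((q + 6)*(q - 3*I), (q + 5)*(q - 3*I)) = q - 3*I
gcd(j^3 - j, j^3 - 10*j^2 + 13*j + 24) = j + 1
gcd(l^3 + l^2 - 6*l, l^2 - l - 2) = l - 2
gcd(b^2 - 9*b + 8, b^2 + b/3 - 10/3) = 1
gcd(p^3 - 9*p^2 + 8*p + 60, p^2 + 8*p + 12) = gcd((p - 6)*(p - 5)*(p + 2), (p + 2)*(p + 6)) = p + 2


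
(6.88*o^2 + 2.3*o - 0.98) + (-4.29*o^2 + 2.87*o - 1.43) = 2.59*o^2 + 5.17*o - 2.41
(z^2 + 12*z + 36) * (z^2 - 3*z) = z^4 + 9*z^3 - 108*z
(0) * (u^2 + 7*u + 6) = 0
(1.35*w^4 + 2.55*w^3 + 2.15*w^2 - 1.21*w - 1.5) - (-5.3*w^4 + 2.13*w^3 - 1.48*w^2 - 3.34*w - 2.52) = 6.65*w^4 + 0.42*w^3 + 3.63*w^2 + 2.13*w + 1.02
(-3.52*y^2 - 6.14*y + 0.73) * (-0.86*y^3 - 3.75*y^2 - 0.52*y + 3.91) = 3.0272*y^5 + 18.4804*y^4 + 24.2276*y^3 - 13.3079*y^2 - 24.387*y + 2.8543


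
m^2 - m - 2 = (m - 2)*(m + 1)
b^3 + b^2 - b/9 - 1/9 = (b - 1/3)*(b + 1/3)*(b + 1)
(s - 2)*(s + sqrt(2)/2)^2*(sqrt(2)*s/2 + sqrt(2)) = sqrt(2)*s^4/2 + s^3 - 7*sqrt(2)*s^2/4 - 4*s - sqrt(2)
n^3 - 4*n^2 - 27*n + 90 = (n - 6)*(n - 3)*(n + 5)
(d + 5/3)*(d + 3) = d^2 + 14*d/3 + 5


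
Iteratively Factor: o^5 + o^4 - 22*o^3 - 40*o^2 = (o)*(o^4 + o^3 - 22*o^2 - 40*o) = o*(o + 4)*(o^3 - 3*o^2 - 10*o) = o*(o + 2)*(o + 4)*(o^2 - 5*o) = o*(o - 5)*(o + 2)*(o + 4)*(o)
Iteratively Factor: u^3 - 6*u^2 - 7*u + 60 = (u - 4)*(u^2 - 2*u - 15) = (u - 5)*(u - 4)*(u + 3)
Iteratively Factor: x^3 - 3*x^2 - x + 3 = (x - 3)*(x^2 - 1) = (x - 3)*(x - 1)*(x + 1)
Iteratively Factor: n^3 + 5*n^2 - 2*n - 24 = (n + 3)*(n^2 + 2*n - 8) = (n - 2)*(n + 3)*(n + 4)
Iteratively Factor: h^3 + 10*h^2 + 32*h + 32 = (h + 2)*(h^2 + 8*h + 16) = (h + 2)*(h + 4)*(h + 4)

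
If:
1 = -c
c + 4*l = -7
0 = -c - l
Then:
No Solution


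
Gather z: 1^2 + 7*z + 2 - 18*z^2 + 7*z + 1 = -18*z^2 + 14*z + 4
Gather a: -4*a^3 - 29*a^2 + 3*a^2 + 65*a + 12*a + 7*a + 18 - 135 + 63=-4*a^3 - 26*a^2 + 84*a - 54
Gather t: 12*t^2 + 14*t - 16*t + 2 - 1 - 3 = 12*t^2 - 2*t - 2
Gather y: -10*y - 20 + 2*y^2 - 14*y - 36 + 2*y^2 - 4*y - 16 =4*y^2 - 28*y - 72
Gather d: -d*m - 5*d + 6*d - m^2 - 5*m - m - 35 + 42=d*(1 - m) - m^2 - 6*m + 7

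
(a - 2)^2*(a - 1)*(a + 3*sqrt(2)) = a^4 - 5*a^3 + 3*sqrt(2)*a^3 - 15*sqrt(2)*a^2 + 8*a^2 - 4*a + 24*sqrt(2)*a - 12*sqrt(2)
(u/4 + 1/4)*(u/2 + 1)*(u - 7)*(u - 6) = u^4/8 - 5*u^3/4 + 5*u^2/8 + 25*u/2 + 21/2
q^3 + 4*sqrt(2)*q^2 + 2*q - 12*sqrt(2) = (q - sqrt(2))*(q + 2*sqrt(2))*(q + 3*sqrt(2))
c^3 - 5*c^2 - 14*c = c*(c - 7)*(c + 2)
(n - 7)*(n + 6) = n^2 - n - 42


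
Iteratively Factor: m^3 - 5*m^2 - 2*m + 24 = (m - 4)*(m^2 - m - 6) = (m - 4)*(m + 2)*(m - 3)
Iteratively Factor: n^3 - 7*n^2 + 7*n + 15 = (n + 1)*(n^2 - 8*n + 15) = (n - 5)*(n + 1)*(n - 3)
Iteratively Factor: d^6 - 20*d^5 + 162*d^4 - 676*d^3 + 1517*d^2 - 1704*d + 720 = (d - 4)*(d^5 - 16*d^4 + 98*d^3 - 284*d^2 + 381*d - 180) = (d - 4)*(d - 1)*(d^4 - 15*d^3 + 83*d^2 - 201*d + 180) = (d - 4)^2*(d - 1)*(d^3 - 11*d^2 + 39*d - 45) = (d - 5)*(d - 4)^2*(d - 1)*(d^2 - 6*d + 9) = (d - 5)*(d - 4)^2*(d - 3)*(d - 1)*(d - 3)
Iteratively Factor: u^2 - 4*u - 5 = (u - 5)*(u + 1)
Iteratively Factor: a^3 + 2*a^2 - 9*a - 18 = (a + 3)*(a^2 - a - 6) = (a - 3)*(a + 3)*(a + 2)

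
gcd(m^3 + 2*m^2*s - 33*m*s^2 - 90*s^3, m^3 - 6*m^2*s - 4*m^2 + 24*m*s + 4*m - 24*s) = -m + 6*s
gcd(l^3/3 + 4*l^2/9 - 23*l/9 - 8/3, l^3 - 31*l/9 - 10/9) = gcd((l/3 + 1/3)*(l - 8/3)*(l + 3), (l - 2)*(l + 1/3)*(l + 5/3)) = 1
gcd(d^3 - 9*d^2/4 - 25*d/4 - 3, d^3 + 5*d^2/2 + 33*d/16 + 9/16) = d^2 + 7*d/4 + 3/4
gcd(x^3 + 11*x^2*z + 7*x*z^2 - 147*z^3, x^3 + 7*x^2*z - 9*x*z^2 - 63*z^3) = x^2 + 4*x*z - 21*z^2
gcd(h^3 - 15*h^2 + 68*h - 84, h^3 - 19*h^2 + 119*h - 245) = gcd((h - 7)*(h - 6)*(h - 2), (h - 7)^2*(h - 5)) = h - 7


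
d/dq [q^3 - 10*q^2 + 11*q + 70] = 3*q^2 - 20*q + 11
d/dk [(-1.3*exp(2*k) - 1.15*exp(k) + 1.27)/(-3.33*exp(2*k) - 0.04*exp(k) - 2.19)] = (-3.7775*exp(2*k) + 14.1522*exp(k) + 2.5693)*exp(k)/(11.0889*exp(4*k) + 0.2664*exp(3*k) + 14.587*exp(2*k) + 0.1752*exp(k) + 4.7961)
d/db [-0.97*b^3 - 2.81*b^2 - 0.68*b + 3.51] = -2.91*b^2 - 5.62*b - 0.68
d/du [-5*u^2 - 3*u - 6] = -10*u - 3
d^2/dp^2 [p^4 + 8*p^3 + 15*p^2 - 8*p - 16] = 12*p^2 + 48*p + 30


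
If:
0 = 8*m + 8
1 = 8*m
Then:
No Solution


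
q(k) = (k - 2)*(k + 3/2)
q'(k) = 2*k - 1/2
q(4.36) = 13.83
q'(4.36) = 8.22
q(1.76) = -0.78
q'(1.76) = 3.02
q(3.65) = 8.50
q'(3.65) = 6.80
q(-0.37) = -2.68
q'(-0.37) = -1.24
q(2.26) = 0.98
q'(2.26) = 4.02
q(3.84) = 9.83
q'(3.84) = 7.18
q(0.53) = -2.98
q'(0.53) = 0.56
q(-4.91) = 23.56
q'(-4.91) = -10.32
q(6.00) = 30.00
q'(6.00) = 11.50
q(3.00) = 4.50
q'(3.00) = 5.50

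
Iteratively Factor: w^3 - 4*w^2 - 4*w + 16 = (w + 2)*(w^2 - 6*w + 8) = (w - 4)*(w + 2)*(w - 2)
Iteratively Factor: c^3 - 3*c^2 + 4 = (c - 2)*(c^2 - c - 2) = (c - 2)*(c + 1)*(c - 2)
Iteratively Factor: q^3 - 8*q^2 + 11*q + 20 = (q - 4)*(q^2 - 4*q - 5) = (q - 5)*(q - 4)*(q + 1)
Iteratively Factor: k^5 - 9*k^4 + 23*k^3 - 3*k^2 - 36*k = (k)*(k^4 - 9*k^3 + 23*k^2 - 3*k - 36) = k*(k - 3)*(k^3 - 6*k^2 + 5*k + 12) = k*(k - 3)^2*(k^2 - 3*k - 4) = k*(k - 3)^2*(k + 1)*(k - 4)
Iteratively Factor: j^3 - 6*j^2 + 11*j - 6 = (j - 3)*(j^2 - 3*j + 2) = (j - 3)*(j - 1)*(j - 2)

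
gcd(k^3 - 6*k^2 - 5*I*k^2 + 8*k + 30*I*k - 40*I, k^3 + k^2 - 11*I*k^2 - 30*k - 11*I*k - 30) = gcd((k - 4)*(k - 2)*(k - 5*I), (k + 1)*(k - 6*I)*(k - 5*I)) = k - 5*I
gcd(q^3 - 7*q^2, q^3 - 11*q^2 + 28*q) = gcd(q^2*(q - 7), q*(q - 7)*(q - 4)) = q^2 - 7*q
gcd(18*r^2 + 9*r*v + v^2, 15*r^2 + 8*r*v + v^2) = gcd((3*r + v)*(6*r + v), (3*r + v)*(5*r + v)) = 3*r + v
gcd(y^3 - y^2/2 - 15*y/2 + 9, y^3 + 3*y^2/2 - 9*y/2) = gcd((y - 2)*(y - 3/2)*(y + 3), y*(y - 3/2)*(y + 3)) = y^2 + 3*y/2 - 9/2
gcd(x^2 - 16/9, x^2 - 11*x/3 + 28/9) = x - 4/3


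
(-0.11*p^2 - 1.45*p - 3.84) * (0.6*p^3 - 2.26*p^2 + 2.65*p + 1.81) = -0.066*p^5 - 0.6214*p^4 + 0.6815*p^3 + 4.6368*p^2 - 12.8005*p - 6.9504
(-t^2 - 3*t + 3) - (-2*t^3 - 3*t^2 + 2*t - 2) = 2*t^3 + 2*t^2 - 5*t + 5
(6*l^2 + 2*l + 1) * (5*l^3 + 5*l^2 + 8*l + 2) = 30*l^5 + 40*l^4 + 63*l^3 + 33*l^2 + 12*l + 2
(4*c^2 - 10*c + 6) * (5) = 20*c^2 - 50*c + 30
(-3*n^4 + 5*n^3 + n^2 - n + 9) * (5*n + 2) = -15*n^5 + 19*n^4 + 15*n^3 - 3*n^2 + 43*n + 18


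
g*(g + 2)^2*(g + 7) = g^4 + 11*g^3 + 32*g^2 + 28*g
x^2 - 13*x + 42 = (x - 7)*(x - 6)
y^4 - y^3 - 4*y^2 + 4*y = y*(y - 2)*(y - 1)*(y + 2)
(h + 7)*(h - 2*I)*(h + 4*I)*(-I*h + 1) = -I*h^4 + 3*h^3 - 7*I*h^3 + 21*h^2 - 6*I*h^2 + 8*h - 42*I*h + 56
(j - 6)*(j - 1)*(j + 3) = j^3 - 4*j^2 - 15*j + 18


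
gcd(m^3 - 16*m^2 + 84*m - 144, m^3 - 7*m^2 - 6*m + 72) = m^2 - 10*m + 24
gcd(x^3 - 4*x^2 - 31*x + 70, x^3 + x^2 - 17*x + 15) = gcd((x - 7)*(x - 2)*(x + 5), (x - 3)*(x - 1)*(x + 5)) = x + 5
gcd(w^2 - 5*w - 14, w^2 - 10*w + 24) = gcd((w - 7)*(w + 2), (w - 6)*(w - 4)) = 1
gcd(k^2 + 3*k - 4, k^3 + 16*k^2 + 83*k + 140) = k + 4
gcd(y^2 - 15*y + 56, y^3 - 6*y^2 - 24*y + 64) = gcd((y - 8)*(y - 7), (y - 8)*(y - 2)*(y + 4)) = y - 8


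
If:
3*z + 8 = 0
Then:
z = -8/3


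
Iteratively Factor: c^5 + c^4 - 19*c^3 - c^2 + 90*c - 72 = (c + 3)*(c^4 - 2*c^3 - 13*c^2 + 38*c - 24) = (c + 3)*(c + 4)*(c^3 - 6*c^2 + 11*c - 6) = (c - 3)*(c + 3)*(c + 4)*(c^2 - 3*c + 2) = (c - 3)*(c - 2)*(c + 3)*(c + 4)*(c - 1)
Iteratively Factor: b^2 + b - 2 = (b - 1)*(b + 2)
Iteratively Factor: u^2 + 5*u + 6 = (u + 3)*(u + 2)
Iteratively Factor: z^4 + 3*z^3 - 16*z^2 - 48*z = (z - 4)*(z^3 + 7*z^2 + 12*z) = z*(z - 4)*(z^2 + 7*z + 12) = z*(z - 4)*(z + 3)*(z + 4)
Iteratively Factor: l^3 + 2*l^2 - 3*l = (l - 1)*(l^2 + 3*l) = l*(l - 1)*(l + 3)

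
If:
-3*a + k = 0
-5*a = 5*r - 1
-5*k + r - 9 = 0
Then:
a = -11/20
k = -33/20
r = 3/4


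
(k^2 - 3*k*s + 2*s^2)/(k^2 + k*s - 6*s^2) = (k - s)/(k + 3*s)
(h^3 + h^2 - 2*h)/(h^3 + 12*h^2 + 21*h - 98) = h*(h^2 + h - 2)/(h^3 + 12*h^2 + 21*h - 98)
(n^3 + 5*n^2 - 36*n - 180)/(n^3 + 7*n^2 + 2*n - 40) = (n^2 - 36)/(n^2 + 2*n - 8)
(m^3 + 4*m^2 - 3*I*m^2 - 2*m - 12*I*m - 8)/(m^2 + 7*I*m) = (m^3 + m^2*(4 - 3*I) - 2*m*(1 + 6*I) - 8)/(m*(m + 7*I))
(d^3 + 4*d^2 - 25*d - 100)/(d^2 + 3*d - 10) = (d^2 - d - 20)/(d - 2)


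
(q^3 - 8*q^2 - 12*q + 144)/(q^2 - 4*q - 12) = (q^2 - 2*q - 24)/(q + 2)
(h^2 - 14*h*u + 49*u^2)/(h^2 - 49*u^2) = (h - 7*u)/(h + 7*u)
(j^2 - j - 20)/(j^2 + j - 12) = (j - 5)/(j - 3)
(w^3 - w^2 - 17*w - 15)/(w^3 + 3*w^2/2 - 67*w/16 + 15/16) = 16*(w^2 - 4*w - 5)/(16*w^2 - 24*w + 5)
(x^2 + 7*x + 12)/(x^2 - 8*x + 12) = (x^2 + 7*x + 12)/(x^2 - 8*x + 12)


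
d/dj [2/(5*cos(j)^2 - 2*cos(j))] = 4*(-sin(j)/cos(j)^2 + 5*tan(j))/(5*cos(j) - 2)^2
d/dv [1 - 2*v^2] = -4*v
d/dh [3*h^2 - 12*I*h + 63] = 6*h - 12*I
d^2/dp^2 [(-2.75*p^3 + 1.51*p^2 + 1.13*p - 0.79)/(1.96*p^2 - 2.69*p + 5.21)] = (-1.4210854715202e-14*p^5 + 40.9699139999999*p^3 + 120.51957*p^2 - 492.121122*p + 118.350146)/(7.529536*p^6 - 31.001712*p^5 + 102.592476*p^4 - 184.280333*p^3 + 272.707551*p^2 - 219.052887*p + 141.420761)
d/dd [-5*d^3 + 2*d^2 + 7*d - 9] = -15*d^2 + 4*d + 7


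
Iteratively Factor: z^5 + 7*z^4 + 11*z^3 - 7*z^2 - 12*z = (z + 1)*(z^4 + 6*z^3 + 5*z^2 - 12*z) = z*(z + 1)*(z^3 + 6*z^2 + 5*z - 12) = z*(z - 1)*(z + 1)*(z^2 + 7*z + 12) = z*(z - 1)*(z + 1)*(z + 3)*(z + 4)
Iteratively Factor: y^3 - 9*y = (y - 3)*(y^2 + 3*y) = y*(y - 3)*(y + 3)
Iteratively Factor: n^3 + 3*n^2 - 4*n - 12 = (n + 3)*(n^2 - 4) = (n + 2)*(n + 3)*(n - 2)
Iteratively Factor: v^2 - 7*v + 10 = (v - 5)*(v - 2)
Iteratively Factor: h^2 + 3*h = (h + 3)*(h)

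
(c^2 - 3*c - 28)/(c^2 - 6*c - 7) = (c + 4)/(c + 1)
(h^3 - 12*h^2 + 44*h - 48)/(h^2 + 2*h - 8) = (h^2 - 10*h + 24)/(h + 4)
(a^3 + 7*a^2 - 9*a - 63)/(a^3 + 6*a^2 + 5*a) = (a^3 + 7*a^2 - 9*a - 63)/(a*(a^2 + 6*a + 5))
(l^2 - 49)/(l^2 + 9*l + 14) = (l - 7)/(l + 2)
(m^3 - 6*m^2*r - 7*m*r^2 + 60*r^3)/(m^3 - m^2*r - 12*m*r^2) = (m - 5*r)/m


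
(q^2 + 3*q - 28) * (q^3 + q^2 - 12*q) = q^5 + 4*q^4 - 37*q^3 - 64*q^2 + 336*q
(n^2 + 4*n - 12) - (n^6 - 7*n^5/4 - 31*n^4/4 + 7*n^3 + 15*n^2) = -n^6 + 7*n^5/4 + 31*n^4/4 - 7*n^3 - 14*n^2 + 4*n - 12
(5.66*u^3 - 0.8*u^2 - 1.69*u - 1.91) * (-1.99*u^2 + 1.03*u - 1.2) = -11.2634*u^5 + 7.4218*u^4 - 4.2529*u^3 + 3.0202*u^2 + 0.0607*u + 2.292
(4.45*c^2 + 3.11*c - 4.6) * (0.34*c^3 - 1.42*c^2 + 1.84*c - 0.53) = 1.513*c^5 - 5.2616*c^4 + 2.2078*c^3 + 9.8959*c^2 - 10.1123*c + 2.438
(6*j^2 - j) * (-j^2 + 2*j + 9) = -6*j^4 + 13*j^3 + 52*j^2 - 9*j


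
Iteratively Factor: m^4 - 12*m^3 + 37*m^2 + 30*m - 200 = (m - 4)*(m^3 - 8*m^2 + 5*m + 50) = (m - 5)*(m - 4)*(m^2 - 3*m - 10) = (m - 5)^2*(m - 4)*(m + 2)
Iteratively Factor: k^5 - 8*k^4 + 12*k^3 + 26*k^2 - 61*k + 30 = (k - 1)*(k^4 - 7*k^3 + 5*k^2 + 31*k - 30) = (k - 1)^2*(k^3 - 6*k^2 - k + 30) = (k - 5)*(k - 1)^2*(k^2 - k - 6) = (k - 5)*(k - 1)^2*(k + 2)*(k - 3)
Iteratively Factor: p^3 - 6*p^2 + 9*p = (p - 3)*(p^2 - 3*p) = p*(p - 3)*(p - 3)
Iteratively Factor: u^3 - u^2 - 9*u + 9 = (u - 1)*(u^2 - 9) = (u - 3)*(u - 1)*(u + 3)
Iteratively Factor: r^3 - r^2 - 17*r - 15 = (r + 1)*(r^2 - 2*r - 15) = (r + 1)*(r + 3)*(r - 5)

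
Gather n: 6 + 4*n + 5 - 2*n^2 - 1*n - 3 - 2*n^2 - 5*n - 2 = -4*n^2 - 2*n + 6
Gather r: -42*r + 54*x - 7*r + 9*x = -49*r + 63*x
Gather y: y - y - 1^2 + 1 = 0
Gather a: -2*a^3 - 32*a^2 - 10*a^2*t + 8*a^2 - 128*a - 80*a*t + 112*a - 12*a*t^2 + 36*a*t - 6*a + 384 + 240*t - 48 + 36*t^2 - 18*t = -2*a^3 + a^2*(-10*t - 24) + a*(-12*t^2 - 44*t - 22) + 36*t^2 + 222*t + 336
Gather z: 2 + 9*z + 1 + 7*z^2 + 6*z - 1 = 7*z^2 + 15*z + 2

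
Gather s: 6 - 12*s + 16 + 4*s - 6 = 16 - 8*s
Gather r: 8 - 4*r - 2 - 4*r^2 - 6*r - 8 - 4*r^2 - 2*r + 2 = -8*r^2 - 12*r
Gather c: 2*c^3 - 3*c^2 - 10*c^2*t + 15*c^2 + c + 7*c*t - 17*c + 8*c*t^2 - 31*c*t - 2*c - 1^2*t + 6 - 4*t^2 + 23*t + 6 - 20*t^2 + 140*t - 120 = 2*c^3 + c^2*(12 - 10*t) + c*(8*t^2 - 24*t - 18) - 24*t^2 + 162*t - 108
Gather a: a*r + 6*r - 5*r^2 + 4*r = a*r - 5*r^2 + 10*r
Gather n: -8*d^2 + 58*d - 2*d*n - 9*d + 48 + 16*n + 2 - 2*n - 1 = -8*d^2 + 49*d + n*(14 - 2*d) + 49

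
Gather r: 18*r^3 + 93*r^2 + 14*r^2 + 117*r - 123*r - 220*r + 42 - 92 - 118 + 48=18*r^3 + 107*r^2 - 226*r - 120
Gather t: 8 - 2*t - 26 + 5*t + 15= 3*t - 3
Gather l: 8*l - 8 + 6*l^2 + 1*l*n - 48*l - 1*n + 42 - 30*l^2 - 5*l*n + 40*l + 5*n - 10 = -24*l^2 - 4*l*n + 4*n + 24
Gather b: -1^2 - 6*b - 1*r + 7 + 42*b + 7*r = 36*b + 6*r + 6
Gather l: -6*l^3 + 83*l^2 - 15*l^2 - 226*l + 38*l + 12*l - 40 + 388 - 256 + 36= -6*l^3 + 68*l^2 - 176*l + 128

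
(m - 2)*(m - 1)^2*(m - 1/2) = m^4 - 9*m^3/2 + 7*m^2 - 9*m/2 + 1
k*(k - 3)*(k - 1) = k^3 - 4*k^2 + 3*k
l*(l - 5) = l^2 - 5*l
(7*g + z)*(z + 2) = 7*g*z + 14*g + z^2 + 2*z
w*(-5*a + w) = -5*a*w + w^2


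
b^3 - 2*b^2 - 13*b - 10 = (b - 5)*(b + 1)*(b + 2)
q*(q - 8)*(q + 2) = q^3 - 6*q^2 - 16*q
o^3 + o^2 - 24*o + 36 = (o - 3)*(o - 2)*(o + 6)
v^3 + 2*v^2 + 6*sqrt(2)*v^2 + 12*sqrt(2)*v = v*(v + 2)*(v + 6*sqrt(2))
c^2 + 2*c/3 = c*(c + 2/3)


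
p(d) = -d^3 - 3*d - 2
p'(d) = -3*d^2 - 3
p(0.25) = -2.77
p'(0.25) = -3.19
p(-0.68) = 0.35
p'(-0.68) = -4.39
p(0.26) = -2.80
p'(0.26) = -3.20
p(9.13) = -790.44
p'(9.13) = -253.07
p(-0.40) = -0.74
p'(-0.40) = -3.48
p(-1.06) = 2.37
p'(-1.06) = -6.37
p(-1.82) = 9.49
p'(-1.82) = -12.94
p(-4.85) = 126.63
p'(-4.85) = -73.57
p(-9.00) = 754.00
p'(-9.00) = -246.00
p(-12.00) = 1762.00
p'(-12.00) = -435.00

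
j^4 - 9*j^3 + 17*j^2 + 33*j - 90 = (j - 5)*(j - 3)^2*(j + 2)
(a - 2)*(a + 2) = a^2 - 4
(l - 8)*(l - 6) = l^2 - 14*l + 48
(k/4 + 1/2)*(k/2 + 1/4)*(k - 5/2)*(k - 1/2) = k^4/8 - k^3/16 - 21*k^2/32 + k/64 + 5/32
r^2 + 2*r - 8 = (r - 2)*(r + 4)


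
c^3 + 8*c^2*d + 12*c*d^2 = c*(c + 2*d)*(c + 6*d)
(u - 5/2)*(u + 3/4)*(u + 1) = u^3 - 3*u^2/4 - 29*u/8 - 15/8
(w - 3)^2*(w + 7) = w^3 + w^2 - 33*w + 63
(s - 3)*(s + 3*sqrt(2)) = s^2 - 3*s + 3*sqrt(2)*s - 9*sqrt(2)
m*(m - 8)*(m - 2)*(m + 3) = m^4 - 7*m^3 - 14*m^2 + 48*m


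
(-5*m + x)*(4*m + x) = -20*m^2 - m*x + x^2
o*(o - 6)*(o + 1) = o^3 - 5*o^2 - 6*o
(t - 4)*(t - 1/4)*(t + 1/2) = t^3 - 15*t^2/4 - 9*t/8 + 1/2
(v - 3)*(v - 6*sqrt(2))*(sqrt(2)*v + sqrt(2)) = sqrt(2)*v^3 - 12*v^2 - 2*sqrt(2)*v^2 - 3*sqrt(2)*v + 24*v + 36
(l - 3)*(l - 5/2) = l^2 - 11*l/2 + 15/2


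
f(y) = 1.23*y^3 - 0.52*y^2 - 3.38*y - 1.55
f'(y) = 3.69*y^2 - 1.04*y - 3.38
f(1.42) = -3.88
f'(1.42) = 2.58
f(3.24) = 23.88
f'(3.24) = 31.99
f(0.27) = -2.48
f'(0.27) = -3.39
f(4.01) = 55.85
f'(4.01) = 51.79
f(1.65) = -3.02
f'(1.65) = 4.95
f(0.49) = -3.19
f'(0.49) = -3.00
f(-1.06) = -0.02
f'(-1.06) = 1.87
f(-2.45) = -14.48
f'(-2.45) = 21.32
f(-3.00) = -29.30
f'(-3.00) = 32.95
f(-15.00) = -4219.10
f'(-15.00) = 842.47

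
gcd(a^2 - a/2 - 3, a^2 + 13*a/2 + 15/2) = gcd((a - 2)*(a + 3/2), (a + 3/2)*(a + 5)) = a + 3/2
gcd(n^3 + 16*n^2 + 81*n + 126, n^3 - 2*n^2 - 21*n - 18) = n + 3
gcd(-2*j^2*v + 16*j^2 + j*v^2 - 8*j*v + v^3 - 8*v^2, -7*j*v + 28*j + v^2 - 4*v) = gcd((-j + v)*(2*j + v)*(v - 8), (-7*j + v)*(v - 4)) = 1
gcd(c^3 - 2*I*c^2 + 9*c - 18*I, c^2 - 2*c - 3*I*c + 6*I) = c - 3*I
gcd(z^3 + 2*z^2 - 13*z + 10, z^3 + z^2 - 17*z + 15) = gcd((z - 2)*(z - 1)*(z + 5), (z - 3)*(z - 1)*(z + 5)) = z^2 + 4*z - 5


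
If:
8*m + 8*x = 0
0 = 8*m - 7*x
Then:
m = 0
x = 0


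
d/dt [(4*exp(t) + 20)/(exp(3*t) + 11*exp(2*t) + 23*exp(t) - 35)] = 8*(-exp(t) - 3)*exp(t)/(exp(4*t) + 12*exp(3*t) + 22*exp(2*t) - 84*exp(t) + 49)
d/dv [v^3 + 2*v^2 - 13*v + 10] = 3*v^2 + 4*v - 13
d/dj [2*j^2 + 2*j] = 4*j + 2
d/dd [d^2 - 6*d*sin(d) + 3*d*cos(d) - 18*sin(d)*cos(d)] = -3*d*sin(d) - 6*d*cos(d) + 2*d - 6*sin(d) + 3*cos(d) - 18*cos(2*d)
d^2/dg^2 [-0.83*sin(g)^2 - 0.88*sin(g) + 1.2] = 0.88*sin(g) - 1.66*cos(2*g)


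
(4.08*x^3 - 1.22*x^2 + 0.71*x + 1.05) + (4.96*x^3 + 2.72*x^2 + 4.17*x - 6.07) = 9.04*x^3 + 1.5*x^2 + 4.88*x - 5.02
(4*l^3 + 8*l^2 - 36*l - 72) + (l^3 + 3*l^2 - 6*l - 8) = 5*l^3 + 11*l^2 - 42*l - 80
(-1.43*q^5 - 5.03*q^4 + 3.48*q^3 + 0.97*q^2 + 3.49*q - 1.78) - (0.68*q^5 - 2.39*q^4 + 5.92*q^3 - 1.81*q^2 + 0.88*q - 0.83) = -2.11*q^5 - 2.64*q^4 - 2.44*q^3 + 2.78*q^2 + 2.61*q - 0.95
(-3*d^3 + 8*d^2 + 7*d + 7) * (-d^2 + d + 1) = 3*d^5 - 11*d^4 - 2*d^3 + 8*d^2 + 14*d + 7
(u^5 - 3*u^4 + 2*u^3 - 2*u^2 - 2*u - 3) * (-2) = -2*u^5 + 6*u^4 - 4*u^3 + 4*u^2 + 4*u + 6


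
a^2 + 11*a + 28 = (a + 4)*(a + 7)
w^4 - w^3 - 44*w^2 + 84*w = w*(w - 6)*(w - 2)*(w + 7)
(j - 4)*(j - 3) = j^2 - 7*j + 12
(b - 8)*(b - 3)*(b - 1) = b^3 - 12*b^2 + 35*b - 24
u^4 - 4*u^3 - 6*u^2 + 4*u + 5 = (u - 5)*(u - 1)*(u + 1)^2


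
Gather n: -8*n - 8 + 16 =8 - 8*n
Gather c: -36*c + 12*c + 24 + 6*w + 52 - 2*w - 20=-24*c + 4*w + 56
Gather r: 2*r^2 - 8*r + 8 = 2*r^2 - 8*r + 8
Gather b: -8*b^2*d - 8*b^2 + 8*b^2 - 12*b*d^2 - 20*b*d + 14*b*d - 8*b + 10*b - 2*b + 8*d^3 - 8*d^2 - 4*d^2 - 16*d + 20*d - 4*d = -8*b^2*d + b*(-12*d^2 - 6*d) + 8*d^3 - 12*d^2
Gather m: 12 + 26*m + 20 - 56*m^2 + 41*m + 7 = -56*m^2 + 67*m + 39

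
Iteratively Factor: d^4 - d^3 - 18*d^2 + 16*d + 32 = (d + 4)*(d^3 - 5*d^2 + 2*d + 8) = (d - 2)*(d + 4)*(d^2 - 3*d - 4) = (d - 2)*(d + 1)*(d + 4)*(d - 4)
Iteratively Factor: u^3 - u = (u - 1)*(u^2 + u) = (u - 1)*(u + 1)*(u)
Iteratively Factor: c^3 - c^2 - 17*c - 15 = (c + 1)*(c^2 - 2*c - 15) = (c + 1)*(c + 3)*(c - 5)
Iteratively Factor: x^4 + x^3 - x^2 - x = (x)*(x^3 + x^2 - x - 1) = x*(x + 1)*(x^2 - 1) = x*(x + 1)^2*(x - 1)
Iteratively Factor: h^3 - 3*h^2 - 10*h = (h - 5)*(h^2 + 2*h) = h*(h - 5)*(h + 2)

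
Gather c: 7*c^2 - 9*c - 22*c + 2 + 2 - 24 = 7*c^2 - 31*c - 20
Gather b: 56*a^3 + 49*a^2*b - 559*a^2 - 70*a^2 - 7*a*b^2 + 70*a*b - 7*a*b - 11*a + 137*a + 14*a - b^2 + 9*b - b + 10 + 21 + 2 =56*a^3 - 629*a^2 + 140*a + b^2*(-7*a - 1) + b*(49*a^2 + 63*a + 8) + 33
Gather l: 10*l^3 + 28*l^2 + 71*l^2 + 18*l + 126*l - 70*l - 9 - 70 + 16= 10*l^3 + 99*l^2 + 74*l - 63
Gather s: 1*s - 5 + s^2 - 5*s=s^2 - 4*s - 5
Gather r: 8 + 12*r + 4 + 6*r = 18*r + 12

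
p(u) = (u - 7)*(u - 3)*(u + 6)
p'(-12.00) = 489.00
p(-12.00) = -1710.00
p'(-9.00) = 276.00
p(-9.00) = -576.00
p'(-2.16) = -7.72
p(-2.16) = 181.50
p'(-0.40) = -35.32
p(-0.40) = 140.90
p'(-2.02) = -10.60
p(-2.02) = 180.22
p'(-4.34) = 52.23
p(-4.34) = 138.17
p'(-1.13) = -26.13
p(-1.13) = 163.52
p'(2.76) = -38.23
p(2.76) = 8.91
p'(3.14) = -34.54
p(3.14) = -4.94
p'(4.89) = -6.38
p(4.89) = -43.43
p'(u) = (u - 7)*(u - 3) + (u - 7)*(u + 6) + (u - 3)*(u + 6)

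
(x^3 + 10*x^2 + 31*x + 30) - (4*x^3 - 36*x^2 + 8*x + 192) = -3*x^3 + 46*x^2 + 23*x - 162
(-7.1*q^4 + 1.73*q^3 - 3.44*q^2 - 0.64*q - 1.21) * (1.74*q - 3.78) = -12.354*q^5 + 29.8482*q^4 - 12.525*q^3 + 11.8896*q^2 + 0.3138*q + 4.5738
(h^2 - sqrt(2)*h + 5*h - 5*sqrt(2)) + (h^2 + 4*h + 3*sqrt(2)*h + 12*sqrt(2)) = 2*h^2 + 2*sqrt(2)*h + 9*h + 7*sqrt(2)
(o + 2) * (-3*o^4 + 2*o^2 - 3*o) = -3*o^5 - 6*o^4 + 2*o^3 + o^2 - 6*o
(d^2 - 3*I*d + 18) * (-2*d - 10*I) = -2*d^3 - 4*I*d^2 - 66*d - 180*I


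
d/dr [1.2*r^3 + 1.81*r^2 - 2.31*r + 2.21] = 3.6*r^2 + 3.62*r - 2.31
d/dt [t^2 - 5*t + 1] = 2*t - 5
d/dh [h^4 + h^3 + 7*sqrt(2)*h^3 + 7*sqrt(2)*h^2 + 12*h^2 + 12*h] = 4*h^3 + 3*h^2 + 21*sqrt(2)*h^2 + 14*sqrt(2)*h + 24*h + 12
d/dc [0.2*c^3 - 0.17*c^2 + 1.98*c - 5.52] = 0.6*c^2 - 0.34*c + 1.98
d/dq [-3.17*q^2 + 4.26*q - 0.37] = 4.26 - 6.34*q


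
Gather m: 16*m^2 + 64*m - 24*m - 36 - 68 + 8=16*m^2 + 40*m - 96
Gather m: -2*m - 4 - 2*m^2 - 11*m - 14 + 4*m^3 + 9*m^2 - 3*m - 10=4*m^3 + 7*m^2 - 16*m - 28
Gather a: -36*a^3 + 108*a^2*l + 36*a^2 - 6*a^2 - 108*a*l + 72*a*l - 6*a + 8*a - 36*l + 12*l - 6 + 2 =-36*a^3 + a^2*(108*l + 30) + a*(2 - 36*l) - 24*l - 4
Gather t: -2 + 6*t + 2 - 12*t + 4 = 4 - 6*t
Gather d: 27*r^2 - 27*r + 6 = 27*r^2 - 27*r + 6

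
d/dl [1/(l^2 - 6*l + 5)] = 2*(3 - l)/(l^2 - 6*l + 5)^2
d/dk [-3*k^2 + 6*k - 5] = 6 - 6*k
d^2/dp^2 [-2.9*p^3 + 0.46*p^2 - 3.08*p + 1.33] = 0.92 - 17.4*p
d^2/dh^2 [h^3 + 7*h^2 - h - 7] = 6*h + 14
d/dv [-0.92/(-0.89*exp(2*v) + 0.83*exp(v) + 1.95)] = (0.7636 - 1.6376*exp(v))*exp(v)/(-0.89*exp(2*v) + 0.83*exp(v) + 1.95)^2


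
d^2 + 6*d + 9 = (d + 3)^2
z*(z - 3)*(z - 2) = z^3 - 5*z^2 + 6*z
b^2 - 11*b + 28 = (b - 7)*(b - 4)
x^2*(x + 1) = x^3 + x^2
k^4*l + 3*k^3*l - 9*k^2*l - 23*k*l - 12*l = (k - 3)*(k + 1)*(k + 4)*(k*l + l)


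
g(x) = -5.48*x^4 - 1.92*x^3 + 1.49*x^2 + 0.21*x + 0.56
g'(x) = -21.92*x^3 - 5.76*x^2 + 2.98*x + 0.21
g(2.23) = -148.37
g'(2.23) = -264.87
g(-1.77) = -38.28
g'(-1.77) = 98.44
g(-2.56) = -193.36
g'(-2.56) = 322.59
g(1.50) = -30.00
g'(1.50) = -82.26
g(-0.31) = 0.64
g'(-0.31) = -0.61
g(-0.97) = -1.34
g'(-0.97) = 11.91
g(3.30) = -701.40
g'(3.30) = -840.42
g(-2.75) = -262.23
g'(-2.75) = 404.32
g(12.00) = -116733.40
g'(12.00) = -38671.23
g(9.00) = -37230.82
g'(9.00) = -16419.21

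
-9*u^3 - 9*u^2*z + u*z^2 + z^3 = (-3*u + z)*(u + z)*(3*u + z)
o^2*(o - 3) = o^3 - 3*o^2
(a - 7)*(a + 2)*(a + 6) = a^3 + a^2 - 44*a - 84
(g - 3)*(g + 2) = g^2 - g - 6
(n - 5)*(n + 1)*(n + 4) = n^3 - 21*n - 20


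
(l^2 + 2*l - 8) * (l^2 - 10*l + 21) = l^4 - 8*l^3 - 7*l^2 + 122*l - 168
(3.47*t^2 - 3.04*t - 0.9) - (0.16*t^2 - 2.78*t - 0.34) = 3.31*t^2 - 0.26*t - 0.56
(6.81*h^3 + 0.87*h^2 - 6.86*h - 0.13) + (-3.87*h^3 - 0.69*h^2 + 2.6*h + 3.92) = 2.94*h^3 + 0.18*h^2 - 4.26*h + 3.79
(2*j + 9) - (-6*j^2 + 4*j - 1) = 6*j^2 - 2*j + 10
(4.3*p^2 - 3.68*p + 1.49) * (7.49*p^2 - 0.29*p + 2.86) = 32.207*p^4 - 28.8102*p^3 + 24.5253*p^2 - 10.9569*p + 4.2614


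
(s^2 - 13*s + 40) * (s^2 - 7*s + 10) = s^4 - 20*s^3 + 141*s^2 - 410*s + 400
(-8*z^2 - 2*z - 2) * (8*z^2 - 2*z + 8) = -64*z^4 - 76*z^2 - 12*z - 16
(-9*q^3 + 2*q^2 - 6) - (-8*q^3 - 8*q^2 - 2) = -q^3 + 10*q^2 - 4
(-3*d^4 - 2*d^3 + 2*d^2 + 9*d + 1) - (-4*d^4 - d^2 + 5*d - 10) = d^4 - 2*d^3 + 3*d^2 + 4*d + 11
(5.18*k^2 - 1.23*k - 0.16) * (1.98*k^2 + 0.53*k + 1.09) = 10.2564*k^4 + 0.31*k^3 + 4.6775*k^2 - 1.4255*k - 0.1744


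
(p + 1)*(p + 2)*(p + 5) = p^3 + 8*p^2 + 17*p + 10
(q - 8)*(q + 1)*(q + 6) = q^3 - q^2 - 50*q - 48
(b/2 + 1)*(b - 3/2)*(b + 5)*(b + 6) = b^4/2 + 23*b^3/4 + 65*b^2/4 - 9*b - 45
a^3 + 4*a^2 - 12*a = a*(a - 2)*(a + 6)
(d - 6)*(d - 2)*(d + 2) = d^3 - 6*d^2 - 4*d + 24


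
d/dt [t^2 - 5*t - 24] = 2*t - 5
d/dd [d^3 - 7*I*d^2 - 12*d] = 3*d^2 - 14*I*d - 12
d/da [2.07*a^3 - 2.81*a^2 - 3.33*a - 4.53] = 6.21*a^2 - 5.62*a - 3.33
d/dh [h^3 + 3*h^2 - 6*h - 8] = 3*h^2 + 6*h - 6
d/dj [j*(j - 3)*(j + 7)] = 3*j^2 + 8*j - 21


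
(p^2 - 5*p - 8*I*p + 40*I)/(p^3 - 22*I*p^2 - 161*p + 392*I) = (p - 5)/(p^2 - 14*I*p - 49)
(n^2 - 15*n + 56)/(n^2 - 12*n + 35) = (n - 8)/(n - 5)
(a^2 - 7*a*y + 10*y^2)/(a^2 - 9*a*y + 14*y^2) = (-a + 5*y)/(-a + 7*y)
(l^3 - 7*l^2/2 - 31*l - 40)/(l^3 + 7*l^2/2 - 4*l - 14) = (2*l^2 - 11*l - 40)/(2*l^2 + 3*l - 14)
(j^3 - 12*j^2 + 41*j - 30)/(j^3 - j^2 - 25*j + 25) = (j - 6)/(j + 5)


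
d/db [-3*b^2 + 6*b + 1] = 6 - 6*b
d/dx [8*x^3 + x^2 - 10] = 2*x*(12*x + 1)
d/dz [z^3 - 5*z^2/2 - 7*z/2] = 3*z^2 - 5*z - 7/2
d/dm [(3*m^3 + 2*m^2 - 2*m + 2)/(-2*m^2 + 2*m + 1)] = 3*(-2*m^4 + 4*m^3 + 3*m^2 + 4*m - 2)/(4*m^4 - 8*m^3 + 4*m + 1)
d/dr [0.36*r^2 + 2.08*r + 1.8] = 0.72*r + 2.08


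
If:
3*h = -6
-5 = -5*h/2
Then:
No Solution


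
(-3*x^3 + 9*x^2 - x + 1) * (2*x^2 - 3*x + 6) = -6*x^5 + 27*x^4 - 47*x^3 + 59*x^2 - 9*x + 6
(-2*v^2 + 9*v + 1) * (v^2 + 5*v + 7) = -2*v^4 - v^3 + 32*v^2 + 68*v + 7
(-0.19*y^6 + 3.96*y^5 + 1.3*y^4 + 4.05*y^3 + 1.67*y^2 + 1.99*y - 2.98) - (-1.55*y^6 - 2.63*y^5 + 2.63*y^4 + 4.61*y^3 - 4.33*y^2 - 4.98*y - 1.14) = 1.36*y^6 + 6.59*y^5 - 1.33*y^4 - 0.56*y^3 + 6.0*y^2 + 6.97*y - 1.84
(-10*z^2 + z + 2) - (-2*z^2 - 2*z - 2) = -8*z^2 + 3*z + 4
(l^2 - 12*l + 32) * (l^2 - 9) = l^4 - 12*l^3 + 23*l^2 + 108*l - 288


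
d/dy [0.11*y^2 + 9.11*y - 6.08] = 0.22*y + 9.11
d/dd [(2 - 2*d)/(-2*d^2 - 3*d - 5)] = 4*(-d^2 + 2*d + 4)/(4*d^4 + 12*d^3 + 29*d^2 + 30*d + 25)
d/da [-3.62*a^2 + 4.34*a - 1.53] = 4.34 - 7.24*a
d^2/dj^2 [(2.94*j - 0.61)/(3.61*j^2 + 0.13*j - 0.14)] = ((3.6398 - 63.6804*j)*(3.61*j^2 + 0.13*j - 0.14) + (2.94*j - 0.61)*(7.22*j + 0.13)*(14.44*j + 0.26))/(3.61*j^2 + 0.13*j - 0.14)^3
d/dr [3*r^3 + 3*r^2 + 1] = 3*r*(3*r + 2)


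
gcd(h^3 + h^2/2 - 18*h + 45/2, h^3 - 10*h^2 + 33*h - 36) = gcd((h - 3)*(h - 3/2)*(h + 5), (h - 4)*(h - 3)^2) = h - 3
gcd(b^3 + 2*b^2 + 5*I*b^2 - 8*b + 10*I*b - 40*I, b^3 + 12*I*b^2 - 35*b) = b + 5*I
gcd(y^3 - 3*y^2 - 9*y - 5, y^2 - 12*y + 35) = y - 5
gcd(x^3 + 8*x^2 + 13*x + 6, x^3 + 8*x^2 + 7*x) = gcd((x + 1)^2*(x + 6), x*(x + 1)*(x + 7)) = x + 1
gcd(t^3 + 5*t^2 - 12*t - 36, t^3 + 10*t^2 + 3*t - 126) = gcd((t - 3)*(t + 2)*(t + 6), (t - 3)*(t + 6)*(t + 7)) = t^2 + 3*t - 18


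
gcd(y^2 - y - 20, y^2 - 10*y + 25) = y - 5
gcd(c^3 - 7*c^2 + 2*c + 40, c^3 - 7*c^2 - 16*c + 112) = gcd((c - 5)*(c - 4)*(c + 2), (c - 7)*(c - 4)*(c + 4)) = c - 4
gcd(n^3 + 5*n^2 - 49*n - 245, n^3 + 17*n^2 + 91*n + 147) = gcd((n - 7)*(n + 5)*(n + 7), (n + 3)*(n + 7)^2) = n + 7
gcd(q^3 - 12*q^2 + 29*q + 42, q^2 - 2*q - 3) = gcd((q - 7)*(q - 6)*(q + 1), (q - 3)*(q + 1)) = q + 1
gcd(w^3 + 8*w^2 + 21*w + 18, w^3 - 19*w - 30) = w^2 + 5*w + 6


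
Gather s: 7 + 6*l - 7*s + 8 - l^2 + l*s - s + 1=-l^2 + 6*l + s*(l - 8) + 16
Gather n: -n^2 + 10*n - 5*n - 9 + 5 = -n^2 + 5*n - 4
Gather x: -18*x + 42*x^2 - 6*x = 42*x^2 - 24*x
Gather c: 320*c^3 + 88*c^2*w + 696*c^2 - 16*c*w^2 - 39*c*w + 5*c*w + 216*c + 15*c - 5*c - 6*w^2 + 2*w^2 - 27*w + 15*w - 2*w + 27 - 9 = 320*c^3 + c^2*(88*w + 696) + c*(-16*w^2 - 34*w + 226) - 4*w^2 - 14*w + 18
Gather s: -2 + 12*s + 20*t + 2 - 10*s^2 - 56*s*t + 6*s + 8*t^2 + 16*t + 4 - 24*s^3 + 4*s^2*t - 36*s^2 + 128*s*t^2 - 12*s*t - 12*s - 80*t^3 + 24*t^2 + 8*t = -24*s^3 + s^2*(4*t - 46) + s*(128*t^2 - 68*t + 6) - 80*t^3 + 32*t^2 + 44*t + 4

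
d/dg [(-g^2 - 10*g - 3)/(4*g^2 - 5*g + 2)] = 5*(9*g^2 + 4*g - 7)/(16*g^4 - 40*g^3 + 41*g^2 - 20*g + 4)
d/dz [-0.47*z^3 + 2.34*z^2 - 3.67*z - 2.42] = -1.41*z^2 + 4.68*z - 3.67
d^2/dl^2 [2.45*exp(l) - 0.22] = 2.45*exp(l)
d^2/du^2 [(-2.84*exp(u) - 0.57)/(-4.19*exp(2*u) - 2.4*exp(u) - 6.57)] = (49.859324*exp(4*u) + 11.468868*exp(3*u) - 451.886472*exp(2*u) - 104.262444*exp(u) + 113.600556)*exp(u)/(73.560059*exp(6*u) + 126.40392*exp(5*u) + 418.433931*exp(4*u) + 410.23152*exp(3*u) + 656.112393*exp(2*u) + 310.78728*exp(u) + 283.593393)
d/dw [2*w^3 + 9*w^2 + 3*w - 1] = 6*w^2 + 18*w + 3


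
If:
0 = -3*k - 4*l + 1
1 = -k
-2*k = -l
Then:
No Solution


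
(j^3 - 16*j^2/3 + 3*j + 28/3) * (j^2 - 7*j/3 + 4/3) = j^5 - 23*j^4/3 + 151*j^3/9 - 43*j^2/9 - 160*j/9 + 112/9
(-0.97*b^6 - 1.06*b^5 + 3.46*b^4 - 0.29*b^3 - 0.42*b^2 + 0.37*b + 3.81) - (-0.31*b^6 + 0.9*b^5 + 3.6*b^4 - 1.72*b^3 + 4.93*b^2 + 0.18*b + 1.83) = -0.66*b^6 - 1.96*b^5 - 0.14*b^4 + 1.43*b^3 - 5.35*b^2 + 0.19*b + 1.98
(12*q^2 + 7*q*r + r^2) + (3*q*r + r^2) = 12*q^2 + 10*q*r + 2*r^2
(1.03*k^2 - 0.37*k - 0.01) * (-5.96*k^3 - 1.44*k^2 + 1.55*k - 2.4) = -6.1388*k^5 + 0.722*k^4 + 2.1889*k^3 - 3.0311*k^2 + 0.8725*k + 0.024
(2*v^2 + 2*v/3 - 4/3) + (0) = 2*v^2 + 2*v/3 - 4/3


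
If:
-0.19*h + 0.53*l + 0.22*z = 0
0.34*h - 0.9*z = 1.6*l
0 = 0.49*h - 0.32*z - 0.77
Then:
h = 0.95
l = 0.73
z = -0.95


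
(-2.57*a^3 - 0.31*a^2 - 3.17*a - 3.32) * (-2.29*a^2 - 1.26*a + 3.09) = 5.8853*a^5 + 3.9481*a^4 - 0.291399999999999*a^3 + 10.6391*a^2 - 5.6121*a - 10.2588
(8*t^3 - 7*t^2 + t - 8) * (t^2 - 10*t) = 8*t^5 - 87*t^4 + 71*t^3 - 18*t^2 + 80*t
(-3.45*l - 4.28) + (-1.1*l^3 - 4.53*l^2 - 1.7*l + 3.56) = -1.1*l^3 - 4.53*l^2 - 5.15*l - 0.72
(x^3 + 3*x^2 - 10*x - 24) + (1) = x^3 + 3*x^2 - 10*x - 23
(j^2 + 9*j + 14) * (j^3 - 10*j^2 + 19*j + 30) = j^5 - j^4 - 57*j^3 + 61*j^2 + 536*j + 420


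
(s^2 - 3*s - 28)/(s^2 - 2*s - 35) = (s + 4)/(s + 5)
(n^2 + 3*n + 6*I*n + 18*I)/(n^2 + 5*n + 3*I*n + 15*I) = (n^2 + n*(3 + 6*I) + 18*I)/(n^2 + n*(5 + 3*I) + 15*I)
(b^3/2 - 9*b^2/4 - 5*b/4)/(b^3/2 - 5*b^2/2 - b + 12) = b*(2*b^2 - 9*b - 5)/(2*(b^3 - 5*b^2 - 2*b + 24))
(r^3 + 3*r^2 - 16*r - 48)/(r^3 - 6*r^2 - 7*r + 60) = (r + 4)/(r - 5)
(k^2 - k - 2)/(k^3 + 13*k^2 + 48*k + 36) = (k - 2)/(k^2 + 12*k + 36)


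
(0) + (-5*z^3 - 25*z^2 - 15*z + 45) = -5*z^3 - 25*z^2 - 15*z + 45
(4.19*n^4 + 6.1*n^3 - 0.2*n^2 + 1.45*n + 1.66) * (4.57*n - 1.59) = 19.1483*n^5 + 21.2149*n^4 - 10.613*n^3 + 6.9445*n^2 + 5.2807*n - 2.6394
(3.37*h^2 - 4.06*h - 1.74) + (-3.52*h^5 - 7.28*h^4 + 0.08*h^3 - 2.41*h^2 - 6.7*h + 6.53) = -3.52*h^5 - 7.28*h^4 + 0.08*h^3 + 0.96*h^2 - 10.76*h + 4.79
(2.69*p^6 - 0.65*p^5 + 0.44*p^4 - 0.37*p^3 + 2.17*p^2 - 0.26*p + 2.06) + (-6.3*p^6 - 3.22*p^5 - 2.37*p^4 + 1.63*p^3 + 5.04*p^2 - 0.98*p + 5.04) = -3.61*p^6 - 3.87*p^5 - 1.93*p^4 + 1.26*p^3 + 7.21*p^2 - 1.24*p + 7.1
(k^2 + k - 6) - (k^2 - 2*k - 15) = 3*k + 9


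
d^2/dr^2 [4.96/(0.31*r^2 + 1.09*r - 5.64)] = (-0.953312*r^2 - 3.351968*r + 4.96*(0.62*r + 1.09)*(1.24*r + 2.18) + 17.344128)/(0.31*r^2 + 1.09*r - 5.64)^3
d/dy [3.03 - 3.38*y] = -3.38000000000000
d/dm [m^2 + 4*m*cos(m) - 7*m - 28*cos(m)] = -4*m*sin(m) + 2*m + 28*sin(m) + 4*cos(m) - 7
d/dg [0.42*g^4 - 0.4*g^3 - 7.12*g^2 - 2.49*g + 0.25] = 1.68*g^3 - 1.2*g^2 - 14.24*g - 2.49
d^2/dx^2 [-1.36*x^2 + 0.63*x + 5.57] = -2.72000000000000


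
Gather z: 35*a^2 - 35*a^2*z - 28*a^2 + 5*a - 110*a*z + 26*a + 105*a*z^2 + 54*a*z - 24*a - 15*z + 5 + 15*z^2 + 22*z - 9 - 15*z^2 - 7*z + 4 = 7*a^2 + 105*a*z^2 + 7*a + z*(-35*a^2 - 56*a)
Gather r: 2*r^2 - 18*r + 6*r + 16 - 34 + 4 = 2*r^2 - 12*r - 14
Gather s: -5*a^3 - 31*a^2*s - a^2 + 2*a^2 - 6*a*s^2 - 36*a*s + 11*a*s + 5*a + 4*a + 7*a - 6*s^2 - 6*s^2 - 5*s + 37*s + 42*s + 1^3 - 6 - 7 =-5*a^3 + a^2 + 16*a + s^2*(-6*a - 12) + s*(-31*a^2 - 25*a + 74) - 12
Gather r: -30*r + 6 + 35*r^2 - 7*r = 35*r^2 - 37*r + 6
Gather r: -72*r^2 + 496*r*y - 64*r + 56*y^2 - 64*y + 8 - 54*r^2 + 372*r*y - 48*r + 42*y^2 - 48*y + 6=-126*r^2 + r*(868*y - 112) + 98*y^2 - 112*y + 14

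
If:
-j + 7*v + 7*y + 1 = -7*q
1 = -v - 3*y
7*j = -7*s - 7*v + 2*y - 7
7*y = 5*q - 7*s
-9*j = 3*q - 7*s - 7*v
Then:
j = -365/629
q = 475/629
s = 2417/4403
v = -611/629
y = -6/629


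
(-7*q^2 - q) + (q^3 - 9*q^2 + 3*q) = q^3 - 16*q^2 + 2*q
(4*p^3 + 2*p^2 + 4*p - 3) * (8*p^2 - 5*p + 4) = 32*p^5 - 4*p^4 + 38*p^3 - 36*p^2 + 31*p - 12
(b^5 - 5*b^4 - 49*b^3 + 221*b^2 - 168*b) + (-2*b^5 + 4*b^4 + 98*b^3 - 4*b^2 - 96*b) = -b^5 - b^4 + 49*b^3 + 217*b^2 - 264*b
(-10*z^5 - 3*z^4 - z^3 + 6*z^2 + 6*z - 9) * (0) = 0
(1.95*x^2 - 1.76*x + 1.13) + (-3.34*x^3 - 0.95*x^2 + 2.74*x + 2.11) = -3.34*x^3 + 1.0*x^2 + 0.98*x + 3.24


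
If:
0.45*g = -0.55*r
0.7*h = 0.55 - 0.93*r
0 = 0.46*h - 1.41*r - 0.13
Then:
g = -0.14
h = 0.63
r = 0.11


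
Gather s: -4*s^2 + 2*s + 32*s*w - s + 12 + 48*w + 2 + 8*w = -4*s^2 + s*(32*w + 1) + 56*w + 14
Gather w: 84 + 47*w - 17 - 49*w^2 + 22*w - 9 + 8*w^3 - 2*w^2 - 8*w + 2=8*w^3 - 51*w^2 + 61*w + 60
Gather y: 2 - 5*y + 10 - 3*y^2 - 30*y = -3*y^2 - 35*y + 12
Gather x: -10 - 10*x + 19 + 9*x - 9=-x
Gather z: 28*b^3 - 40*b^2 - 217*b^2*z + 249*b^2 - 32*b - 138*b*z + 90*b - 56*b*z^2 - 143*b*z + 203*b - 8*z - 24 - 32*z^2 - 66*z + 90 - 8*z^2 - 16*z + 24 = 28*b^3 + 209*b^2 + 261*b + z^2*(-56*b - 40) + z*(-217*b^2 - 281*b - 90) + 90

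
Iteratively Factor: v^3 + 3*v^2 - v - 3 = (v + 1)*(v^2 + 2*v - 3) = (v - 1)*(v + 1)*(v + 3)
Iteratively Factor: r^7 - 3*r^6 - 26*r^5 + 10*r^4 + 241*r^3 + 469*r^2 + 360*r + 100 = (r + 2)*(r^6 - 5*r^5 - 16*r^4 + 42*r^3 + 157*r^2 + 155*r + 50) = (r + 1)*(r + 2)*(r^5 - 6*r^4 - 10*r^3 + 52*r^2 + 105*r + 50) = (r + 1)^2*(r + 2)*(r^4 - 7*r^3 - 3*r^2 + 55*r + 50) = (r - 5)*(r + 1)^2*(r + 2)*(r^3 - 2*r^2 - 13*r - 10) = (r - 5)*(r + 1)^3*(r + 2)*(r^2 - 3*r - 10) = (r - 5)^2*(r + 1)^3*(r + 2)*(r + 2)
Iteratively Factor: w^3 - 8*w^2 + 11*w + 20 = (w - 4)*(w^2 - 4*w - 5) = (w - 4)*(w + 1)*(w - 5)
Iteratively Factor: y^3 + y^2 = (y + 1)*(y^2) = y*(y + 1)*(y)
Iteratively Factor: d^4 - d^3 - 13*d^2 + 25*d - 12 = (d - 1)*(d^3 - 13*d + 12) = (d - 1)^2*(d^2 + d - 12) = (d - 1)^2*(d + 4)*(d - 3)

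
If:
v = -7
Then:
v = -7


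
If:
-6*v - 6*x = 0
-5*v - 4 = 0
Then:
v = -4/5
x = 4/5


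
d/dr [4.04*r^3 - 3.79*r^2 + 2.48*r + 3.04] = 12.12*r^2 - 7.58*r + 2.48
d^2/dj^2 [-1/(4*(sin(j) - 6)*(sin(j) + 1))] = (4*sin(j)^3 - 19*sin(j)^2 + 62*sin(j) - 62)/(4*(sin(j) - 6)^3*(sin(j) + 1)^2)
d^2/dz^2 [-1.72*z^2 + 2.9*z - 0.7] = -3.44000000000000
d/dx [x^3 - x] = 3*x^2 - 1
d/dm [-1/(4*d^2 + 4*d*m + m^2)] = 2*(2*d + m)/(4*d^2 + 4*d*m + m^2)^2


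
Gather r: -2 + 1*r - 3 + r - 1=2*r - 6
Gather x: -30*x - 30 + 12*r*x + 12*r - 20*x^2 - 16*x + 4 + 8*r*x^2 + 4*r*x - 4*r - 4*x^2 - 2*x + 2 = 8*r + x^2*(8*r - 24) + x*(16*r - 48) - 24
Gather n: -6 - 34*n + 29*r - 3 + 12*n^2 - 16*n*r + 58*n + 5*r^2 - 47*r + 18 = 12*n^2 + n*(24 - 16*r) + 5*r^2 - 18*r + 9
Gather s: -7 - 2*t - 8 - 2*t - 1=-4*t - 16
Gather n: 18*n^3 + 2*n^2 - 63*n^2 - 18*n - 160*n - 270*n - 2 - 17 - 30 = 18*n^3 - 61*n^2 - 448*n - 49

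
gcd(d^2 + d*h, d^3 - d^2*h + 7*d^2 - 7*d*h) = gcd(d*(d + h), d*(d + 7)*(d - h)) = d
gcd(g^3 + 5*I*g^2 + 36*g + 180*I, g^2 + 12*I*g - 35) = g + 5*I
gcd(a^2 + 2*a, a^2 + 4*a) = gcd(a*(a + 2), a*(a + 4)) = a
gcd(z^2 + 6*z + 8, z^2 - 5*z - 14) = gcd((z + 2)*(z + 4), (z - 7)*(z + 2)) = z + 2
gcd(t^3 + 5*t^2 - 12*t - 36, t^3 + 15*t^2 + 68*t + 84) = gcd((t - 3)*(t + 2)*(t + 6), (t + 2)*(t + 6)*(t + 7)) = t^2 + 8*t + 12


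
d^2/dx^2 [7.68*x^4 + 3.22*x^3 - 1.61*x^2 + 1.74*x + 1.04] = 92.16*x^2 + 19.32*x - 3.22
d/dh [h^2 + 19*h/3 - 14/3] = 2*h + 19/3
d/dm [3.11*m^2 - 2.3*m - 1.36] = 6.22*m - 2.3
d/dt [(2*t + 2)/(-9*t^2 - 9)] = 2*(-t^2 + 2*t*(t + 1) - 1)/(9*(t^2 + 1)^2)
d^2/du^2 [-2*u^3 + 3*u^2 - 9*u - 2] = 6 - 12*u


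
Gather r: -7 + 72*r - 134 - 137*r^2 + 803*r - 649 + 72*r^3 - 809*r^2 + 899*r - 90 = 72*r^3 - 946*r^2 + 1774*r - 880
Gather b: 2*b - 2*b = 0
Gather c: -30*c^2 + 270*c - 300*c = -30*c^2 - 30*c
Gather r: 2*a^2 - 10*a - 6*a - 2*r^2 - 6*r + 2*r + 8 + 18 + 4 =2*a^2 - 16*a - 2*r^2 - 4*r + 30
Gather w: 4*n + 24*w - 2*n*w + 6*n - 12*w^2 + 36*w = 10*n - 12*w^2 + w*(60 - 2*n)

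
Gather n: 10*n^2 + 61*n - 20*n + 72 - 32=10*n^2 + 41*n + 40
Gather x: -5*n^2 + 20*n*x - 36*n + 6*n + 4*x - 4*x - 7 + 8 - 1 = -5*n^2 + 20*n*x - 30*n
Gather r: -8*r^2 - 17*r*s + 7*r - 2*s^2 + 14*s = -8*r^2 + r*(7 - 17*s) - 2*s^2 + 14*s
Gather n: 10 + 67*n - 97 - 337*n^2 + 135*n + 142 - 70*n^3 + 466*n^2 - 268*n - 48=-70*n^3 + 129*n^2 - 66*n + 7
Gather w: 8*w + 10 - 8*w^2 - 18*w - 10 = -8*w^2 - 10*w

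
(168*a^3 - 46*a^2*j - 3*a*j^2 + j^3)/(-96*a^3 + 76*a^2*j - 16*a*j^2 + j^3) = (-28*a^2 + 3*a*j + j^2)/(16*a^2 - 10*a*j + j^2)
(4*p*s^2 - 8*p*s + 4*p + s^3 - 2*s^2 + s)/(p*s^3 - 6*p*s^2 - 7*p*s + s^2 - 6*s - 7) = (-4*p*s^2 + 8*p*s - 4*p - s^3 + 2*s^2 - s)/(-p*s^3 + 6*p*s^2 + 7*p*s - s^2 + 6*s + 7)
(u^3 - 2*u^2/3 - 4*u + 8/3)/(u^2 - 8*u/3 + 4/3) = u + 2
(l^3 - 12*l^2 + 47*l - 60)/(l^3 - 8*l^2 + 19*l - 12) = (l - 5)/(l - 1)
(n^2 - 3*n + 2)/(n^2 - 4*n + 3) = (n - 2)/(n - 3)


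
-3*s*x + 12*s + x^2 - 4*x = (-3*s + x)*(x - 4)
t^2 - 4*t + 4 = (t - 2)^2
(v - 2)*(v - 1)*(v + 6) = v^3 + 3*v^2 - 16*v + 12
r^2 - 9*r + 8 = (r - 8)*(r - 1)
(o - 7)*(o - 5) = o^2 - 12*o + 35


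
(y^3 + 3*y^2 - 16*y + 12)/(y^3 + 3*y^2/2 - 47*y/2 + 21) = 2*(y - 2)/(2*y - 7)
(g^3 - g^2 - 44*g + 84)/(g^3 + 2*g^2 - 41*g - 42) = (g - 2)/(g + 1)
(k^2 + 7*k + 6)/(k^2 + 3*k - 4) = (k^2 + 7*k + 6)/(k^2 + 3*k - 4)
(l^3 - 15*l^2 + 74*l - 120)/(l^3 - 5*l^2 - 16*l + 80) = (l - 6)/(l + 4)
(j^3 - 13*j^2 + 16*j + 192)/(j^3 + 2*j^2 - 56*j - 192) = (j^2 - 5*j - 24)/(j^2 + 10*j + 24)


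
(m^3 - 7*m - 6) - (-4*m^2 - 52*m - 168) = m^3 + 4*m^2 + 45*m + 162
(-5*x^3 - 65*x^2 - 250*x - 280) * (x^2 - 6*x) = -5*x^5 - 35*x^4 + 140*x^3 + 1220*x^2 + 1680*x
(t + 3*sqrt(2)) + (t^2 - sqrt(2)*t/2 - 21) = t^2 - sqrt(2)*t/2 + t - 21 + 3*sqrt(2)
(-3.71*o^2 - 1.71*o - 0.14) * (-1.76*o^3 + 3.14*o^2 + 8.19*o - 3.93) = 6.5296*o^5 - 8.6398*o^4 - 35.5079*o^3 + 0.135800000000001*o^2 + 5.5737*o + 0.5502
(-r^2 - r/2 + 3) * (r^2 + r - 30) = -r^4 - 3*r^3/2 + 65*r^2/2 + 18*r - 90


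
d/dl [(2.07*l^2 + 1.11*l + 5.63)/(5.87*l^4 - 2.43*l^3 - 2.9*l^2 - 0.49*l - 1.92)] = (-24.3018*l^5 - 14.517*l^4 - 126.7978*l^3 + 43.2474*l^2 + 24.7052*l + 0.6275)/(34.4569*l^8 - 28.5282*l^7 - 28.1411*l^6 + 8.3414*l^5 - 11.7494*l^4 + 12.1732*l^3 + 11.3761*l^2 + 1.8816*l + 3.6864)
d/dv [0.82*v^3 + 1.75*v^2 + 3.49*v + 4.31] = 2.46*v^2 + 3.5*v + 3.49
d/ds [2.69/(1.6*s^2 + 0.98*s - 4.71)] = (-8.608*s - 2.6362)/(1.6*s^2 + 0.98*s - 4.71)^2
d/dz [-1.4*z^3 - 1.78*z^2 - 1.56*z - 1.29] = -4.2*z^2 - 3.56*z - 1.56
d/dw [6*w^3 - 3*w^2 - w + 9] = 18*w^2 - 6*w - 1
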